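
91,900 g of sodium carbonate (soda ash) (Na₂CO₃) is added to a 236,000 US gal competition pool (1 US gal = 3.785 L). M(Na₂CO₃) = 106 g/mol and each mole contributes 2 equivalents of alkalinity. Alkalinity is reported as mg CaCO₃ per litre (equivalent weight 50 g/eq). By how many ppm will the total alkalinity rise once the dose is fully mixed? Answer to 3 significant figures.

Volume: 236,000 US gal × 3.785 L/gal = 893,260 L.
Moles of Na₂CO₃: 91,900 g ÷ 106 g/mol = 867 mol → 1734 eq of alkalinity.
As CaCO₃: 1734 eq × 50 g/eq = 86,700 g.
Rise: 86,700 g / 893,260 L × 1000 = 97.06 mg/L.

97.1 ppm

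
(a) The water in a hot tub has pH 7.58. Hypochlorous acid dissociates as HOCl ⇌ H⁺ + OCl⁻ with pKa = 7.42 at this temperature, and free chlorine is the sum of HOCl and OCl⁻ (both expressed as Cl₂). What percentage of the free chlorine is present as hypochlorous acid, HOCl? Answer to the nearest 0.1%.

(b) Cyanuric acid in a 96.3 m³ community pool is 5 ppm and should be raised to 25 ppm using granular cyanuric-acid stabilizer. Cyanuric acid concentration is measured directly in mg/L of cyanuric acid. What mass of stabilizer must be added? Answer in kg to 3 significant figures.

(a) [OCl⁻]/[HOCl] = 10^(pH − pKa) = 10^(7.58 − 7.42) = 10^0.16 = 1.445.
(a) Fraction as HOCl = 1 / (1 + 1.445) = 0.4089.

(b) Volume: 96.3 m³ = 96,300 L.
(b) CYA to add: (25 − 5) = 20 mg/L × 96,300 L = 1926 g cyanuric acid.

(a) 40.9%; (b) 1.93 kg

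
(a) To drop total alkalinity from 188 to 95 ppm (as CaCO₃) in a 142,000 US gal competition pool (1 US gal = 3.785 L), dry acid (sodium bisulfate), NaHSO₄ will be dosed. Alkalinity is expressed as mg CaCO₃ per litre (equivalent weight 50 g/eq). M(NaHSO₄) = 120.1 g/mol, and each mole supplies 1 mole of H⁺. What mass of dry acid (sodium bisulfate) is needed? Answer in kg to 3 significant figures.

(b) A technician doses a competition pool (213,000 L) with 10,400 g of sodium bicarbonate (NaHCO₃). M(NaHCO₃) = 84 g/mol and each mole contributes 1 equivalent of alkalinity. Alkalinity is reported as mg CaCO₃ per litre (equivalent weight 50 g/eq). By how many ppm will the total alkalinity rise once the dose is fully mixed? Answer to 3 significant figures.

(a) 120 kg; (b) 29.1 ppm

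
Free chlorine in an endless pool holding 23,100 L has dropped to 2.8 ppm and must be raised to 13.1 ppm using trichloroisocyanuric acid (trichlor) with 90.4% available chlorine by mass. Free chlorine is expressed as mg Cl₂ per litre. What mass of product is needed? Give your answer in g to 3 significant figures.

263 g

Chlorine deficit: 13.1 − 2.8 = 10.3 ppm = 10.3 mg/L as Cl₂.
Cl₂ equivalent needed: 10.3 mg/L × 23,100 L = 237,900 mg = 237.9 g.
Product at 90.4% available chlorine: 237.9 / 0.904 = 263.2 g.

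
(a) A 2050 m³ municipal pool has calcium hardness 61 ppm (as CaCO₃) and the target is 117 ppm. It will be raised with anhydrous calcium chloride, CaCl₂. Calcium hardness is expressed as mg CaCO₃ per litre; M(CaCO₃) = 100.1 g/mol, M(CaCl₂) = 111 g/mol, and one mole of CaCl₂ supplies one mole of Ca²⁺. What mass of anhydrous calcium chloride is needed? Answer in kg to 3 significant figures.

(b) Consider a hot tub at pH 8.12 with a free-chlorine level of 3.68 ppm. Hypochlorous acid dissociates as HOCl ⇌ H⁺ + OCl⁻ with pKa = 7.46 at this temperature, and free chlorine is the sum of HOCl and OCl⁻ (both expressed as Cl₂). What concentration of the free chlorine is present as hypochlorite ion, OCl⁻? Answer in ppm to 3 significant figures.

(a) 127 kg; (b) 3.02 ppm

(a) Volume: 2050 m³ = 2,050,000 L.
(a) Hardness to add: (117 − 61) = 56 mg/L as CaCO₃ × 2,050,000 L = 114,800 g as CaCO₃.
(a) Moles of Ca²⁺ (1 mol Ca²⁺ ≡ 1 mol CaCO₃): 114,800 / 100.1 g/mol = 1147 mol.
(a) Mass of CaCl₂: 1147 × 111 = 127,300 g.

(b) [OCl⁻]/[HOCl] = 10^(pH − pKa) = 10^(8.12 − 7.46) = 10^0.66 = 4.571.
(b) Fraction as HOCl = 1 / (1 + 4.571) = 0.1795.
(b) OCl⁻ = (1 − 0.1795) × 3.68 ppm = 3.019 ppm.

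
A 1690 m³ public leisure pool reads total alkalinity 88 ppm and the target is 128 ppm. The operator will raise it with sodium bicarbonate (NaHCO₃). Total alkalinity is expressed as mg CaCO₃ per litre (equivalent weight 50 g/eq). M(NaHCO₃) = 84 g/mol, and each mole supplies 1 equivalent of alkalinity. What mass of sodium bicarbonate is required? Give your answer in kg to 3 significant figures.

Volume: 1690 m³ = 1,690,000 L.
Alkalinity to add: (128 − 88) = 40 mg/L as CaCO₃ × 1,690,000 L = 67,600 g as CaCO₃.
Equivalents: 67,600 g ÷ 50 g/eq = 1352 eq.
NaHCO₃ supplies 1 eq per mole → 1352 mol.
Mass: 1352 mol × 84 g/mol = 113,600 g.

114 kg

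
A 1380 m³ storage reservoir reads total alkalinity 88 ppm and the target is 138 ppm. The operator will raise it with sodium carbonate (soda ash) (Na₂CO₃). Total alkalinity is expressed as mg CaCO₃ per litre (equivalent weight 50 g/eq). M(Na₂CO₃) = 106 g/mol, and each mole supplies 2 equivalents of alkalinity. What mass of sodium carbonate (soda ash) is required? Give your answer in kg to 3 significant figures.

73.1 kg

Volume: 1380 m³ = 1,380,000 L.
Alkalinity to add: (138 − 88) = 50 mg/L as CaCO₃ × 1,380,000 L = 69,000 g as CaCO₃.
Equivalents: 69,000 g ÷ 50 g/eq = 1380 eq.
Each mole of Na₂CO₃ supplies 2 eq, so 1380 / 2 = 690 mol.
Mass: 690 mol × 106 g/mol = 73,140 g.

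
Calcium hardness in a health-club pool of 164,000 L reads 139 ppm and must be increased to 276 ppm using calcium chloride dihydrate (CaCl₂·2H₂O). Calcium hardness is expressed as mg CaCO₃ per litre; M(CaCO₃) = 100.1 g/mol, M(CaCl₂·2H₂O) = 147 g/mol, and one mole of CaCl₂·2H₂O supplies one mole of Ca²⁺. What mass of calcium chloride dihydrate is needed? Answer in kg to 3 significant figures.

33.0 kg

Hardness to add: (276 − 139) = 137 mg/L as CaCO₃ × 164,000 L = 22,470 g as CaCO₃.
Moles of Ca²⁺ (1 mol Ca²⁺ ≡ 1 mol CaCO₃): 22,470 / 100.1 g/mol = 224.5 mol.
Mass of CaCl₂·2H₂O: 224.5 × 147 = 32,990 g.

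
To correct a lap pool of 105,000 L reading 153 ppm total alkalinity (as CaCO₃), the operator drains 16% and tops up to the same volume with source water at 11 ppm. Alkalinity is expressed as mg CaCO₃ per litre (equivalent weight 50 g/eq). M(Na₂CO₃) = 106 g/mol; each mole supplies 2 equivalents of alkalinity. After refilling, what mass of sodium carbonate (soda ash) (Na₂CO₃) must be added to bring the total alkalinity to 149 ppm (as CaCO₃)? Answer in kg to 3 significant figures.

After draining 16% and refilling: 153 × 0.84 + 11 × 0.16 = 130.28 ppm.
Deficit to target: 149 − 130.28 = 18.72 mg/L.
As CaCO₃: 18.72 mg/L × 105,000 L = 1966 g; ÷ 50 g/eq ÷ 2 = 19.66 mol Na₂CO₃.
Mass: 19.66 × 106 = 2084 g.

2.08 kg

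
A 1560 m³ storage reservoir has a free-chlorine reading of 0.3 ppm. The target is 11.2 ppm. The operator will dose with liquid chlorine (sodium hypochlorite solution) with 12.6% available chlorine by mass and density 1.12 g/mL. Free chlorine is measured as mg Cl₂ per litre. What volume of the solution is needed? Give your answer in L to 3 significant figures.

120 L

Volume: 1560 m³ = 1,560,000 L.
Chlorine deficit: 11.2 − 0.3 = 10.9 ppm = 10.9 mg/L as Cl₂.
Cl₂ equivalent needed: 10.9 mg/L × 1,560,000 L = 17,000,000 mg = 17,000 g.
Product at 12.6% available chlorine: 17,000 / 0.126 = 135,000 g.
Volume at density 1.12 g/mL: 135,000 g ÷ 1.12 g/mL = 120,500 mL.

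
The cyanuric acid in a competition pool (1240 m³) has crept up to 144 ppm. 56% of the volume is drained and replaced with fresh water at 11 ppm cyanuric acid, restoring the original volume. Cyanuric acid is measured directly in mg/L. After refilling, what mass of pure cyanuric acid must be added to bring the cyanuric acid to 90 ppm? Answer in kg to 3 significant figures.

Volume: 1240 m³ = 1,240,000 L.
After draining 56% and refilling: 144 × 0.44 + 11 × 0.56 = 69.52 ppm.
Deficit to target: 90 − 69.52 = 20.48 mg/L.
Mass: 20.48 mg/L × 1,240,000 L = 25,400 g cyanuric acid.

25.4 kg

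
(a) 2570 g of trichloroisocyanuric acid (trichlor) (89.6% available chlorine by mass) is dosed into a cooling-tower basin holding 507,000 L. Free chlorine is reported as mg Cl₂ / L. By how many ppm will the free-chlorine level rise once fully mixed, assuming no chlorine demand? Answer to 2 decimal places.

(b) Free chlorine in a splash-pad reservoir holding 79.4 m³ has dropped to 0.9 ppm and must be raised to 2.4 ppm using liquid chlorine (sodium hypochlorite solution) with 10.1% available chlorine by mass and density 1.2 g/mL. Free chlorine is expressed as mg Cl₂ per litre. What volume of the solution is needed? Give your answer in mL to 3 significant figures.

(a) 4.54 ppm; (b) 983 mL

(a) Available chlorine delivered: 2570 g × 0.896 = 2303 g as Cl₂.
(a) Concentration rise: 2303 g / 507,000 L = 4.542 mg/L = 4.54 ppm.

(b) Volume: 79.4 m³ = 79,400 L.
(b) Chlorine deficit: 2.4 − 0.9 = 1.5 ppm = 1.5 mg/L as Cl₂.
(b) Cl₂ equivalent needed: 1.5 mg/L × 79,400 L = 119,100 mg = 119.1 g.
(b) Product at 10.1% available chlorine: 119.1 / 0.101 = 1179 g.
(b) Volume at density 1.2 g/mL: 1179 g ÷ 1.2 g/mL = 982.7 mL.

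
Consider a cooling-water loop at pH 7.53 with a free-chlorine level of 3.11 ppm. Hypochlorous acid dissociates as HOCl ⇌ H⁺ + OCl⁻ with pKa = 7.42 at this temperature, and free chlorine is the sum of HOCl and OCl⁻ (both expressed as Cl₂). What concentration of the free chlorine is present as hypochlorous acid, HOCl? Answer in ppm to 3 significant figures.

1.36 ppm

[OCl⁻]/[HOCl] = 10^(pH − pKa) = 10^(7.53 − 7.42) = 10^0.11 = 1.288.
Fraction as HOCl = 1 / (1 + 1.288) = 0.437.
HOCl = 0.437 × 3.11 ppm = 1.359 ppm.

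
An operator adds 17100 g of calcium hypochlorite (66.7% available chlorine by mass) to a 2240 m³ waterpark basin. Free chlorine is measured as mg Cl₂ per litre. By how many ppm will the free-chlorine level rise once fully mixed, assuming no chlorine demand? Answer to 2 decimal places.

Volume: 2240 m³ = 2,240,000 L.
Available chlorine delivered: 17,100 g × 0.667 = 11,410 g as Cl₂.
Concentration rise: 11,410 g / 2,240,000 L = 5.092 mg/L = 5.09 ppm.

5.09 ppm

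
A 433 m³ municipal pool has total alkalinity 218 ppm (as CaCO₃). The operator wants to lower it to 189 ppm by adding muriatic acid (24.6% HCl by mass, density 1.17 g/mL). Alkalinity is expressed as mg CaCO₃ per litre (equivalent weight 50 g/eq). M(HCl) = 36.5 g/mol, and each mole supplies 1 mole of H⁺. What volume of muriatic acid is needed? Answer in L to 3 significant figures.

31.8 L

Volume: 433 m³ = 433,000 L.
Alkalinity to neutralize: (218 − 189) = 29 mg/L as CaCO₃ × 433,000 L = 12,560 g as CaCO₃.
Equivalents of H⁺ required: 12,560 ÷ 50 g/eq = 251.1 eq = 251.1 mol HCl.
Mass of HCl: 251.1 × 36.5 = 9167 g.
Mass of 24.6% solution: 9167 / 0.246 = 37,260 g.
Volume: 37,260 g ÷ 1.17 g/mL = 31,850 mL.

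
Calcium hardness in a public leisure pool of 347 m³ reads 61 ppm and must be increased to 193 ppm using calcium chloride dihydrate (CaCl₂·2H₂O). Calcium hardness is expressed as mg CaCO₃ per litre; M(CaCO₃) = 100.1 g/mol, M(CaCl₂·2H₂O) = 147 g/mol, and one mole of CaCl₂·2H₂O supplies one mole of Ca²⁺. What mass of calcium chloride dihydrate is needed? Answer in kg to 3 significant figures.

67.3 kg

Volume: 347 m³ = 347,000 L.
Hardness to add: (193 − 61) = 132 mg/L as CaCO₃ × 347,000 L = 45,800 g as CaCO₃.
Moles of Ca²⁺ (1 mol Ca²⁺ ≡ 1 mol CaCO₃): 45,800 / 100.1 g/mol = 457.6 mol.
Mass of CaCl₂·2H₂O: 457.6 × 147 = 67,260 g.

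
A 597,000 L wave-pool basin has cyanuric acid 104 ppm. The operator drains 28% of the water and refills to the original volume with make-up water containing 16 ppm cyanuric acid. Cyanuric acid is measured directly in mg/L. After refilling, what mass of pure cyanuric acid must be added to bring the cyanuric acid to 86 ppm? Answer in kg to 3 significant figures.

3.96 kg

After draining 28% and refilling: 104 × 0.72 + 16 × 0.28 = 79.36 ppm.
Deficit to target: 86 − 79.36 = 6.64 mg/L.
Mass: 6.64 mg/L × 597,000 L = 3964 g cyanuric acid.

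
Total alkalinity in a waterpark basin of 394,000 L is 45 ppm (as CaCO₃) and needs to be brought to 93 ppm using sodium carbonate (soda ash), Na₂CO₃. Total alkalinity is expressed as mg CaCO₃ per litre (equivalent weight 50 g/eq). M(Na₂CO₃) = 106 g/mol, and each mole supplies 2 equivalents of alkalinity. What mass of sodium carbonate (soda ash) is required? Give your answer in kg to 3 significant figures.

20.0 kg

Alkalinity to add: (93 − 45) = 48 mg/L as CaCO₃ × 394,000 L = 18,910 g as CaCO₃.
Equivalents: 18,910 g ÷ 50 g/eq = 378.2 eq.
Each mole of Na₂CO₃ supplies 2 eq, so 378.2 / 2 = 189.1 mol.
Mass: 189.1 mol × 106 g/mol = 20,050 g.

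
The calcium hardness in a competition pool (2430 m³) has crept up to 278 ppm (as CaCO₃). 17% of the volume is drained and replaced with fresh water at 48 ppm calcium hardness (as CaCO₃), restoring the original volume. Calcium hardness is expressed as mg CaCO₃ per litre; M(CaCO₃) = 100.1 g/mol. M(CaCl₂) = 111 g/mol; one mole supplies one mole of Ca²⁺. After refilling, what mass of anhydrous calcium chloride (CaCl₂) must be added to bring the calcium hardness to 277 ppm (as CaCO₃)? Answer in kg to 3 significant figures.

Volume: 2430 m³ = 2,430,000 L.
After draining 17% and refilling: 278 × 0.83 + 48 × 0.17 = 238.9 ppm.
Deficit to target: 277 − 238.9 = 38.1 mg/L.
As CaCO₃: 38.1 mg/L × 2,430,000 L = 92,580 g; ÷ 100.1 = 924.9 mol Ca²⁺.
Mass: 924.9 × 111 = 102,700 g.

103 kg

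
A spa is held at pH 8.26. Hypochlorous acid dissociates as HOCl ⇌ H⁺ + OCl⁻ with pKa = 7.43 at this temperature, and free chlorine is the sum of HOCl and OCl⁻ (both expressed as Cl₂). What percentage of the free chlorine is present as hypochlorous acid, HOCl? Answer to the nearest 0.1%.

12.9%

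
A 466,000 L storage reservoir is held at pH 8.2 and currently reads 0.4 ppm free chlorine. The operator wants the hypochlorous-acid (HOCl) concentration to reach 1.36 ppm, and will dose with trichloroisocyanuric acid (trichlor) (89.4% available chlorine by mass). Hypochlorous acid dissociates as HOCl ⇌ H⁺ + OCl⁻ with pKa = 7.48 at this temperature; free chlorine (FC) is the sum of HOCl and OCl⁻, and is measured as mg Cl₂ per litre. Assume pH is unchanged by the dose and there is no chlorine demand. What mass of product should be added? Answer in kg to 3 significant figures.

[OCl⁻]/[HOCl] = 10^(pH − pKa) = 10^(8.2 − 7.48) = 5.248; fraction as HOCl = 1/(1 + 5.248) = 0.16.
Free chlorine required for 1.36 ppm HOCl: 1.36 / 0.16 = 8.497 ppm.
FC to add: 8.497 − 0.4 = 8.097 mg/L as Cl₂.
Cl₂ equivalent: 8.097 mg/L × 466,000 L = 3773 g.
Product at 89.4% available Cl: 3773 / 0.894 = 4221 g.

4.22 kg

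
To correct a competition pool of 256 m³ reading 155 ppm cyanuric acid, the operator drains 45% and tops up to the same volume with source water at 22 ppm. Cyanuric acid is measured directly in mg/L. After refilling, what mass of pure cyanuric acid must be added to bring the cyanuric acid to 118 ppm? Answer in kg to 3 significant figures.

5.85 kg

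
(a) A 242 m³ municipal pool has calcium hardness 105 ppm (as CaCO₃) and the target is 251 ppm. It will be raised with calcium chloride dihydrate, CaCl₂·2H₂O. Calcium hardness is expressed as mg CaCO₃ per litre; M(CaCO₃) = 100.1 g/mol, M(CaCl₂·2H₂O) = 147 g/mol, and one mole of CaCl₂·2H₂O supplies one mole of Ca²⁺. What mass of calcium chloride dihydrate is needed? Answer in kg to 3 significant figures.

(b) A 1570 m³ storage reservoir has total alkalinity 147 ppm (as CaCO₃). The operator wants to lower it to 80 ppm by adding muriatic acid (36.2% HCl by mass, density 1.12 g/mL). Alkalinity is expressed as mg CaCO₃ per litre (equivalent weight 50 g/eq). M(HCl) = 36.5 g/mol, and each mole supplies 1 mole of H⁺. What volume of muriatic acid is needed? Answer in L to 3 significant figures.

(a) Volume: 242 m³ = 242,000 L.
(a) Hardness to add: (251 − 105) = 146 mg/L as CaCO₃ × 242,000 L = 35,330 g as CaCO₃.
(a) Moles of Ca²⁺ (1 mol Ca²⁺ ≡ 1 mol CaCO₃): 35,330 / 100.1 g/mol = 353 mol.
(a) Mass of CaCl₂·2H₂O: 353 × 147 = 51,890 g.

(b) Volume: 1570 m³ = 1,570,000 L.
(b) Alkalinity to neutralize: (147 − 80) = 67 mg/L as CaCO₃ × 1,570,000 L = 105,200 g as CaCO₃.
(b) Equivalents of H⁺ required: 105,200 ÷ 50 g/eq = 2104 eq = 2104 mol HCl.
(b) Mass of HCl: 2104 × 36.5 = 76,790 g.
(b) Mass of 36.2% solution: 76,790 / 0.362 = 212,100 g.
(b) Volume: 212,100 g ÷ 1.12 g/mL = 189,400 mL.

(a) 51.9 kg; (b) 189 L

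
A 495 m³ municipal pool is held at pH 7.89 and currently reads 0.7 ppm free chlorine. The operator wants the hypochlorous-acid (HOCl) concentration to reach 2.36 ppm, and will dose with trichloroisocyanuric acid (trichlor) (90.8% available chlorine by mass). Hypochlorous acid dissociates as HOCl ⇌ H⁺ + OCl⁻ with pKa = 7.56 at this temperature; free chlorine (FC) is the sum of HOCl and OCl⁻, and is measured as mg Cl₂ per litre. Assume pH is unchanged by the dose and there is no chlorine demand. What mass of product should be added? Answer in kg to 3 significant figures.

Volume: 495 m³ = 495,000 L.
[OCl⁻]/[HOCl] = 10^(pH − pKa) = 10^(7.89 − 7.56) = 2.138; fraction as HOCl = 1/(1 + 2.138) = 0.3187.
Free chlorine required for 2.36 ppm HOCl: 2.36 / 0.3187 = 7.406 ppm.
FC to add: 7.406 − 0.7 = 6.706 mg/L as Cl₂.
Cl₂ equivalent: 6.706 mg/L × 495,000 L = 3319 g.
Product at 90.8% available Cl: 3319 / 0.908 = 3656 g.

3.66 kg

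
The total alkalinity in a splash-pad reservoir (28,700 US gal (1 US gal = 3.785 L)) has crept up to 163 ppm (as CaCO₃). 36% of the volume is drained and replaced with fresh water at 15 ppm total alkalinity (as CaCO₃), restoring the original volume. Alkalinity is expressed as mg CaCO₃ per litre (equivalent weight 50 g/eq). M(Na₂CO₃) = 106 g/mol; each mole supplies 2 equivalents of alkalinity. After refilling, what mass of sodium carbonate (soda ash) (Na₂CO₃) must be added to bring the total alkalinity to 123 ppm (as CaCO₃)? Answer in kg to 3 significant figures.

1.53 kg

Volume: 28,700 US gal × 3.785 L/gal = 108,630 L.
After draining 36% and refilling: 163 × 0.64 + 15 × 0.36 = 109.72 ppm.
Deficit to target: 123 − 109.72 = 13.28 mg/L.
As CaCO₃: 13.28 mg/L × 108,630 L = 1443 g; ÷ 50 g/eq ÷ 2 = 14.43 mol Na₂CO₃.
Mass: 14.43 × 106 = 1529 g.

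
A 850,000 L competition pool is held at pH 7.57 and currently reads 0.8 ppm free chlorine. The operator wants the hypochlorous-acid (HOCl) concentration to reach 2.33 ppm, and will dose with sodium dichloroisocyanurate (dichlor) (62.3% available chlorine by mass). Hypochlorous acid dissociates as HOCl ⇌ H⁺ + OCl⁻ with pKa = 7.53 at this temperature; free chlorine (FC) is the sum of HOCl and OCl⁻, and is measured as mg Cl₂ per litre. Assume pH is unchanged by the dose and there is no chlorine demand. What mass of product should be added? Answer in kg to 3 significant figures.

5.57 kg

[OCl⁻]/[HOCl] = 10^(pH − pKa) = 10^(7.57 − 7.53) = 1.096; fraction as HOCl = 1/(1 + 1.096) = 0.477.
Free chlorine required for 2.33 ppm HOCl: 2.33 / 0.477 = 4.885 ppm.
FC to add: 4.885 − 0.8 = 4.085 mg/L as Cl₂.
Cl₂ equivalent: 4.085 mg/L × 850,000 L = 3472 g.
Product at 62.3% available Cl: 3472 / 0.623 = 5573 g.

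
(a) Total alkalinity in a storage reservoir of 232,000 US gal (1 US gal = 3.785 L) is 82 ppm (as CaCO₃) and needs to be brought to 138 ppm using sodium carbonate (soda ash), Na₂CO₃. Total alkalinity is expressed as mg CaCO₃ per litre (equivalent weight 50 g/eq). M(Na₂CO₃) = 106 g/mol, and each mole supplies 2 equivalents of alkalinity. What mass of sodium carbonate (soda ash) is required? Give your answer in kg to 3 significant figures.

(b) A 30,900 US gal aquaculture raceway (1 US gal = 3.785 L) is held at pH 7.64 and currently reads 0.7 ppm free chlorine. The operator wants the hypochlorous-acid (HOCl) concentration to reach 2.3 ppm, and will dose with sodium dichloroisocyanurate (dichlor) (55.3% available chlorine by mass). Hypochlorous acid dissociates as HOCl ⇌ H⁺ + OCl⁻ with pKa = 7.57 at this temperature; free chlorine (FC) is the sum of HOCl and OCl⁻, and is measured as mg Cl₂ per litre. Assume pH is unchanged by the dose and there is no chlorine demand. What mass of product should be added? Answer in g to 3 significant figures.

(a) Volume: 232,000 US gal × 3.785 L/gal = 878,120 L.
(a) Alkalinity to add: (138 − 82) = 56 mg/L as CaCO₃ × 878,120 L = 49,170 g as CaCO₃.
(a) Equivalents: 49,170 g ÷ 50 g/eq = 983.5 eq.
(a) Each mole of Na₂CO₃ supplies 2 eq, so 983.5 / 2 = 491.7 mol.
(a) Mass: 491.7 mol × 106 g/mol = 52,130 g.

(b) Volume: 30,900 US gal × 3.785 L/gal = 116,956 L.
(b) [OCl⁻]/[HOCl] = 10^(pH − pKa) = 10^(7.64 − 7.57) = 1.175; fraction as HOCl = 1/(1 + 1.175) = 0.4598.
(b) Free chlorine required for 2.3 ppm HOCl: 2.3 / 0.4598 = 5.002 ppm.
(b) FC to add: 5.002 − 0.7 = 4.302 mg/L as Cl₂.
(b) Cl₂ equivalent: 4.302 mg/L × 116,956 L = 503.2 g.
(b) Product at 55.3% available Cl: 503.2 / 0.553 = 909.9 g.

(a) 52.1 kg; (b) 910 g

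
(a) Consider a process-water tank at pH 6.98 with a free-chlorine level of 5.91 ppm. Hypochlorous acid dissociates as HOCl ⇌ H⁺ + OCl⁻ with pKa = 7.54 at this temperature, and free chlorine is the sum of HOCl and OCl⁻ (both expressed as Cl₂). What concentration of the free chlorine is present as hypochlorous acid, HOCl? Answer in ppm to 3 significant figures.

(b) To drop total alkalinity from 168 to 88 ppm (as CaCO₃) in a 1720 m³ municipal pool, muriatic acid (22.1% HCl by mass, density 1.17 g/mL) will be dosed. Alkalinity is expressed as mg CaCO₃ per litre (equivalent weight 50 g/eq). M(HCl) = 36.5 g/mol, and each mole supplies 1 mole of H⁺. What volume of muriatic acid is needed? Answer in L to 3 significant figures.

(a) 4.63 ppm; (b) 388 L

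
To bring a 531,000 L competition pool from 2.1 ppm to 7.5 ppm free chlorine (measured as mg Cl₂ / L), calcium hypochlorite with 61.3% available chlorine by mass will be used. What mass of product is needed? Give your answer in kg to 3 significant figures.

Chlorine deficit: 7.5 − 2.1 = 5.4 ppm = 5.4 mg/L as Cl₂.
Cl₂ equivalent needed: 5.4 mg/L × 531,000 L = 2,867,000 mg = 2867 g.
Product at 61.3% available chlorine: 2867 / 0.613 = 4678 g.

4.68 kg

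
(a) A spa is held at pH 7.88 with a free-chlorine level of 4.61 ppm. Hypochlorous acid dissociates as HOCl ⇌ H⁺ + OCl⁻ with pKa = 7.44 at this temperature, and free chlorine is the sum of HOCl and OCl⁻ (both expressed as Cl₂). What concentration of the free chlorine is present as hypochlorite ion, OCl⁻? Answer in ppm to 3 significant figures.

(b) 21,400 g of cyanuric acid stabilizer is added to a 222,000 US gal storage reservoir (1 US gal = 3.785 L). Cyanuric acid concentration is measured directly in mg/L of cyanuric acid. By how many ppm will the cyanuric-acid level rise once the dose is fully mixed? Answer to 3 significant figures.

(a) 3.38 ppm; (b) 25.5 ppm

(a) [OCl⁻]/[HOCl] = 10^(pH − pKa) = 10^(7.88 − 7.44) = 10^0.44 = 2.754.
(a) Fraction as HOCl = 1 / (1 + 2.754) = 0.2664.
(a) OCl⁻ = (1 − 0.2664) × 4.61 ppm = 3.382 ppm.

(b) Volume: 222,000 US gal × 3.785 L/gal = 840,270 L.
(b) Rise: 21,400 g / 840,270 L × 1000 = 25.47 mg/L.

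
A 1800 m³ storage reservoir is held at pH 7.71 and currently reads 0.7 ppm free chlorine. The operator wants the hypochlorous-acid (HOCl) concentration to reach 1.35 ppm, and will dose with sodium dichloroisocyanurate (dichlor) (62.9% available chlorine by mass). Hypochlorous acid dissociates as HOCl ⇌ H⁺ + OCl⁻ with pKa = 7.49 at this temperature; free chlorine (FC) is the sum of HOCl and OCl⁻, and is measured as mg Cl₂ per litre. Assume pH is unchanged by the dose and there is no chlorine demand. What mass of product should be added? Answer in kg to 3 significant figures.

Volume: 1800 m³ = 1,800,000 L.
[OCl⁻]/[HOCl] = 10^(pH − pKa) = 10^(7.71 − 7.49) = 1.66; fraction as HOCl = 1/(1 + 1.66) = 0.376.
Free chlorine required for 1.35 ppm HOCl: 1.35 / 0.376 = 3.59 ppm.
FC to add: 3.59 − 0.7 = 2.89 mg/L as Cl₂.
Cl₂ equivalent: 2.89 mg/L × 1,800,000 L = 5203 g.
Product at 62.9% available Cl: 5203 / 0.629 = 8272 g.

8.27 kg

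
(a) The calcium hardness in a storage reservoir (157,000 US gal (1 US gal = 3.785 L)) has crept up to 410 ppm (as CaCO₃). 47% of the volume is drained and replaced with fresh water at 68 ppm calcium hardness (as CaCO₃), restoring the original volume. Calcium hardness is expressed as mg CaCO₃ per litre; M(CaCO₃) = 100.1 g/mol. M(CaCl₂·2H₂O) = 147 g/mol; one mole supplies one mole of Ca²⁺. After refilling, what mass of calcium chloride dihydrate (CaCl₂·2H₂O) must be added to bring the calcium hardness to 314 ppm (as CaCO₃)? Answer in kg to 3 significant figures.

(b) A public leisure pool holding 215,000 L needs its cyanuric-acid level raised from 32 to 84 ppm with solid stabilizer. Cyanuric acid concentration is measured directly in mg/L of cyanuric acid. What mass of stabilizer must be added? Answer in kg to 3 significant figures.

(a) 56.5 kg; (b) 11.2 kg

(a) Volume: 157,000 US gal × 3.785 L/gal = 594,245 L.
(a) After draining 47% and refilling: 410 × 0.53 + 68 × 0.47 = 249.26 ppm.
(a) Deficit to target: 314 − 249.26 = 64.74 mg/L.
(a) As CaCO₃: 64.74 mg/L × 594,245 L = 38,470 g; ÷ 100.1 = 384.3 mol Ca²⁺.
(a) Mass: 384.3 × 147 = 56,500 g.

(b) CYA to add: (84 − 32) = 52 mg/L × 215,000 L = 11,180 g cyanuric acid.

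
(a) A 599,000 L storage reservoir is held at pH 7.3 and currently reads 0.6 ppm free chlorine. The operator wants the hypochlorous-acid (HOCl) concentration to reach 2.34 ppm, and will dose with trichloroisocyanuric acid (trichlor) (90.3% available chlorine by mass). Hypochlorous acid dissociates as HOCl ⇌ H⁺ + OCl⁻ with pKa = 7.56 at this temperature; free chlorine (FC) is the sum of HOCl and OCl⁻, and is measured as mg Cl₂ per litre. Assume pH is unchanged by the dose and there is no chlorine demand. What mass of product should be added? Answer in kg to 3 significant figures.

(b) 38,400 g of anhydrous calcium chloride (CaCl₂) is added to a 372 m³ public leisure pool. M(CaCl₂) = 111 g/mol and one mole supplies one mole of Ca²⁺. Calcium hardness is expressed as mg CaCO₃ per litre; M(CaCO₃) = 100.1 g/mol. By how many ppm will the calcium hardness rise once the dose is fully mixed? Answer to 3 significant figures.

(a) 2.01 kg; (b) 93.1 ppm

(a) [OCl⁻]/[HOCl] = 10^(pH − pKa) = 10^(7.3 − 7.56) = 0.5495; fraction as HOCl = 1/(1 + 0.5495) = 0.6454.
(a) Free chlorine required for 2.34 ppm HOCl: 2.34 / 0.6454 = 3.626 ppm.
(a) FC to add: 3.626 − 0.6 = 3.026 mg/L as Cl₂.
(a) Cl₂ equivalent: 3.026 mg/L × 599,000 L = 1813 g.
(a) Product at 90.3% available Cl: 1813 / 0.903 = 2007 g.

(b) Volume: 372 m³ = 372,000 L.
(b) Moles of Ca²⁺: 38,400 g ÷ 111 g/mol = 345.9 mol.
(b) As CaCO₃: 345.9 mol × 100.1 g/mol = 34,630 g.
(b) Rise: 34,630 g / 372,000 L × 1000 = 93.09 mg/L.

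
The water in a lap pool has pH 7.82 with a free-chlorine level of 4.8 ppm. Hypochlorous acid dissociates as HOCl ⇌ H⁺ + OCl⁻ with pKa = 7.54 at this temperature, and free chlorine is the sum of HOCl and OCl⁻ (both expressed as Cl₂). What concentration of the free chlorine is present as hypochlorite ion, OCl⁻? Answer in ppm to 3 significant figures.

3.15 ppm

[OCl⁻]/[HOCl] = 10^(pH − pKa) = 10^(7.82 − 7.54) = 10^0.28 = 1.905.
Fraction as HOCl = 1 / (1 + 1.905) = 0.3442.
OCl⁻ = (1 − 0.3442) × 4.8 ppm = 3.148 ppm.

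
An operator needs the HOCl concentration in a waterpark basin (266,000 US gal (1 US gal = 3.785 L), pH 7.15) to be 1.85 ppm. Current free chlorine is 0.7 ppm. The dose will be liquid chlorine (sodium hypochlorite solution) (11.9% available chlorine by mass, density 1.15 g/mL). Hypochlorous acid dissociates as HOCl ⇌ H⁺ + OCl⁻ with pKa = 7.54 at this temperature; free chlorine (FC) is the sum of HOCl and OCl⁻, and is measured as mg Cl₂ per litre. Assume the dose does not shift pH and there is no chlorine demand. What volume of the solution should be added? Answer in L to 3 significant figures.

14.0 L

Volume: 266,000 US gal × 3.785 L/gal = 1,006,810 L.
[OCl⁻]/[HOCl] = 10^(pH − pKa) = 10^(7.15 − 7.54) = 0.4074; fraction as HOCl = 1/(1 + 0.4074) = 0.7105.
Free chlorine required for 1.85 ppm HOCl: 1.85 / 0.7105 = 2.604 ppm.
FC to add: 2.604 − 0.7 = 1.904 mg/L as Cl₂.
Cl₂ equivalent: 1.904 mg/L × 1,006,810 L = 1917 g.
Product at 11.9% available Cl: 1917 / 0.119 = 16,110 g.
Volume: 16,110 g ÷ 1.15 g/mL = 14,010 mL.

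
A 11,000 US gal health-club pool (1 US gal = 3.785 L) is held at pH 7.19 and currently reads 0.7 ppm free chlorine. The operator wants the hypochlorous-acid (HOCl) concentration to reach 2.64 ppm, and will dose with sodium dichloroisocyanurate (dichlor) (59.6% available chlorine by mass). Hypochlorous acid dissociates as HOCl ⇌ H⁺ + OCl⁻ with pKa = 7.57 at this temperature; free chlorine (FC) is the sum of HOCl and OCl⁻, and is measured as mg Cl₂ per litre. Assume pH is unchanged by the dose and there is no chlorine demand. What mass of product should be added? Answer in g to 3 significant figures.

Volume: 11,000 US gal × 3.785 L/gal = 41,635 L.
[OCl⁻]/[HOCl] = 10^(pH − pKa) = 10^(7.19 − 7.57) = 0.4169; fraction as HOCl = 1/(1 + 0.4169) = 0.7058.
Free chlorine required for 2.64 ppm HOCl: 2.64 / 0.7058 = 3.741 ppm.
FC to add: 3.741 − 0.7 = 3.041 mg/L as Cl₂.
Cl₂ equivalent: 3.041 mg/L × 41,635 L = 126.6 g.
Product at 59.6% available Cl: 126.6 / 0.596 = 212.4 g.

212 g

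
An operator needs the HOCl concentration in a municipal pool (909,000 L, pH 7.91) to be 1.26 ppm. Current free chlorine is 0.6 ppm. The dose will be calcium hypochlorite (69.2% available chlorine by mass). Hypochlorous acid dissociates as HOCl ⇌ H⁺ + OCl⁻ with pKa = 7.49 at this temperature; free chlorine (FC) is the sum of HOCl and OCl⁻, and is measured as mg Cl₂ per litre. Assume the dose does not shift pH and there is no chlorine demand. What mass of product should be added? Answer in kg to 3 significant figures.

[OCl⁻]/[HOCl] = 10^(pH − pKa) = 10^(7.91 − 7.49) = 2.63; fraction as HOCl = 1/(1 + 2.63) = 0.2755.
Free chlorine required for 1.26 ppm HOCl: 1.26 / 0.2755 = 4.574 ppm.
FC to add: 4.574 − 0.6 = 3.974 mg/L as Cl₂.
Cl₂ equivalent: 3.974 mg/L × 909,000 L = 3612 g.
Product at 69.2% available Cl: 3612 / 0.692 = 5220 g.

5.22 kg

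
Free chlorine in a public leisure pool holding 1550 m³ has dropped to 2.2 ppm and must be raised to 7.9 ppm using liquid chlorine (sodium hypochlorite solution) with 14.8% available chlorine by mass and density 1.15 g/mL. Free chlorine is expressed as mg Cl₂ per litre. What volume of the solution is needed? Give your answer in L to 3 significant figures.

Volume: 1550 m³ = 1,550,000 L.
Chlorine deficit: 7.9 − 2.2 = 5.7 ppm = 5.7 mg/L as Cl₂.
Cl₂ equivalent needed: 5.7 mg/L × 1,550,000 L = 8,835,000 mg = 8835 g.
Product at 14.8% available chlorine: 8835 / 0.148 = 59,700 g.
Volume at density 1.15 g/mL: 59,700 g ÷ 1.15 g/mL = 51,910 mL.

51.9 L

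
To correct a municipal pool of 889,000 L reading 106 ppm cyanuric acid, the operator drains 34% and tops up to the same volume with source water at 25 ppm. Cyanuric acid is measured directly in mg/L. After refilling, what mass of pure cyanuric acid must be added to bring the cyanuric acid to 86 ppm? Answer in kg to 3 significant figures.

After draining 34% and refilling: 106 × 0.66 + 25 × 0.34 = 78.46 ppm.
Deficit to target: 86 − 78.46 = 7.54 mg/L.
Mass: 7.54 mg/L × 889,000 L = 6703 g cyanuric acid.

6.70 kg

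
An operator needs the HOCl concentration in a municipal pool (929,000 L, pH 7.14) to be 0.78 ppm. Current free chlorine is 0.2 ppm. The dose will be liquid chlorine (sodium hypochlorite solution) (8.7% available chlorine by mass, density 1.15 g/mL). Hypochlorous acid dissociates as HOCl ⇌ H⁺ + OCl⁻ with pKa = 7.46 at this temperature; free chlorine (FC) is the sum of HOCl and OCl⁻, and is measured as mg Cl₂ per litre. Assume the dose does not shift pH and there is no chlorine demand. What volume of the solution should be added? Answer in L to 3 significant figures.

[OCl⁻]/[HOCl] = 10^(pH − pKa) = 10^(7.14 − 7.46) = 0.4786; fraction as HOCl = 1/(1 + 0.4786) = 0.6763.
Free chlorine required for 0.78 ppm HOCl: 0.78 / 0.6763 = 1.153 ppm.
FC to add: 1.153 − 0.2 = 0.9533 mg/L as Cl₂.
Cl₂ equivalent: 0.9533 mg/L × 929,000 L = 885.6 g.
Product at 8.7% available Cl: 885.6 / 0.087 = 10,180 g.
Volume: 10,180 g ÷ 1.15 g/mL = 8852 mL.

8.85 L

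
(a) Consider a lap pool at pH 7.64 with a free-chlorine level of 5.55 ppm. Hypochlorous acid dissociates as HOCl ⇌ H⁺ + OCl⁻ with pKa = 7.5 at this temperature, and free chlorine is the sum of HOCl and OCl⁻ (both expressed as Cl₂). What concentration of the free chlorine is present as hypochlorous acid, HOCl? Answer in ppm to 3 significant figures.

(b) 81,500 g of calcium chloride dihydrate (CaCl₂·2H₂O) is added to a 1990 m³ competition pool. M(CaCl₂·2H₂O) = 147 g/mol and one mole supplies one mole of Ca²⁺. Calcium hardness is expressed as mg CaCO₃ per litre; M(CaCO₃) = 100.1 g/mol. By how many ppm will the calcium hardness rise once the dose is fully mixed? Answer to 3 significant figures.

(a) 2.33 ppm; (b) 27.9 ppm

(a) [OCl⁻]/[HOCl] = 10^(pH − pKa) = 10^(7.64 − 7.5) = 10^0.14 = 1.38.
(a) Fraction as HOCl = 1 / (1 + 1.38) = 0.4201.
(a) HOCl = 0.4201 × 5.55 ppm = 2.332 ppm.

(b) Volume: 1990 m³ = 1,990,000 L.
(b) Moles of Ca²⁺: 81,500 g ÷ 147 g/mol = 554.4 mol.
(b) As CaCO₃: 554.4 mol × 100.1 g/mol = 55,500 g.
(b) Rise: 55,500 g / 1,990,000 L × 1000 = 27.89 mg/L.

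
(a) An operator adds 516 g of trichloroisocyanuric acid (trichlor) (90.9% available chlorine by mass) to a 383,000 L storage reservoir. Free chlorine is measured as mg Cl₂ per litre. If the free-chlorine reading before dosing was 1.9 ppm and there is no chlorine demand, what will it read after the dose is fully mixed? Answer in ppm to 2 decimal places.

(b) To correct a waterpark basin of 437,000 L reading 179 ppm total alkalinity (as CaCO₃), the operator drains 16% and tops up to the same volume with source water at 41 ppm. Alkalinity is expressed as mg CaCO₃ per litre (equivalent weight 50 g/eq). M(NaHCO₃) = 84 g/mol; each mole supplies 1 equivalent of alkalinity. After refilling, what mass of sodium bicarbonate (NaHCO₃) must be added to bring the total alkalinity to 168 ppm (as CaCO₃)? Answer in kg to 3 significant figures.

(a) Available chlorine delivered: 516 g × 0.909 = 469 g as Cl₂.
(a) Concentration rise: 469 g / 383,000 L = 1.225 mg/L = 1.22 ppm.
(a) Final FC: 1.9 + 1.22 = 3.12 ppm.

(b) After draining 16% and refilling: 179 × 0.84 + 41 × 0.16 = 156.92 ppm.
(b) Deficit to target: 168 − 156.92 = 11.08 mg/L.
(b) As CaCO₃: 11.08 mg/L × 437,000 L = 4842 g; ÷ 50 g/eq ÷ 1 = 96.84 mol NaHCO₃.
(b) Mass: 96.84 × 84 = 8134 g.

(a) 3.12 ppm; (b) 8.13 kg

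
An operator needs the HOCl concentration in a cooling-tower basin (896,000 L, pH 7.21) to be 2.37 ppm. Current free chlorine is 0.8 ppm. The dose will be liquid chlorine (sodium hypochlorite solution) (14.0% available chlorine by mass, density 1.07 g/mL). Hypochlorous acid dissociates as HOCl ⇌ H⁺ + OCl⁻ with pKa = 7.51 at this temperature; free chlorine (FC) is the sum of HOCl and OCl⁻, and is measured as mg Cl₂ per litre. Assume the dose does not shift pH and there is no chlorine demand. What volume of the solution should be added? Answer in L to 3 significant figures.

16.5 L

[OCl⁻]/[HOCl] = 10^(pH − pKa) = 10^(7.21 − 7.51) = 0.5012; fraction as HOCl = 1/(1 + 0.5012) = 0.6661.
Free chlorine required for 2.37 ppm HOCl: 2.37 / 0.6661 = 3.558 ppm.
FC to add: 3.558 − 0.8 = 2.758 mg/L as Cl₂.
Cl₂ equivalent: 2.758 mg/L × 896,000 L = 2471 g.
Product at 14.0% available Cl: 2471 / 0.14 = 17,650 g.
Volume: 17,650 g ÷ 1.07 g/mL = 16,500 mL.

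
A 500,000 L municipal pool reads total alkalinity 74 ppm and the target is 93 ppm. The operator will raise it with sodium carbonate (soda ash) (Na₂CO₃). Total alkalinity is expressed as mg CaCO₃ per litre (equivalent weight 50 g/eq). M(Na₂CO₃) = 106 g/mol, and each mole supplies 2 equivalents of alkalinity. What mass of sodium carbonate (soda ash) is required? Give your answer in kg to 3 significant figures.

Alkalinity to add: (93 − 74) = 19 mg/L as CaCO₃ × 500,000 L = 9500 g as CaCO₃.
Equivalents: 9500 g ÷ 50 g/eq = 190 eq.
Each mole of Na₂CO₃ supplies 2 eq, so 190 / 2 = 95 mol.
Mass: 95 mol × 106 g/mol = 10,070 g.

10.1 kg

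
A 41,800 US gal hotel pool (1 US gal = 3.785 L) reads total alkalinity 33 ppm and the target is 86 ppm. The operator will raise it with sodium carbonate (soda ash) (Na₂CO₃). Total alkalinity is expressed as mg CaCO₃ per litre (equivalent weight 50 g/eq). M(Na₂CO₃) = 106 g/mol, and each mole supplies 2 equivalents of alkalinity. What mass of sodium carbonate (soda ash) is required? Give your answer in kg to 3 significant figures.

8.89 kg

Volume: 41,800 US gal × 3.785 L/gal = 158,213 L.
Alkalinity to add: (86 − 33) = 53 mg/L as CaCO₃ × 158,213 L = 8385 g as CaCO₃.
Equivalents: 8385 g ÷ 50 g/eq = 167.7 eq.
Each mole of Na₂CO₃ supplies 2 eq, so 167.7 / 2 = 83.85 mol.
Mass: 83.85 mol × 106 g/mol = 8888 g.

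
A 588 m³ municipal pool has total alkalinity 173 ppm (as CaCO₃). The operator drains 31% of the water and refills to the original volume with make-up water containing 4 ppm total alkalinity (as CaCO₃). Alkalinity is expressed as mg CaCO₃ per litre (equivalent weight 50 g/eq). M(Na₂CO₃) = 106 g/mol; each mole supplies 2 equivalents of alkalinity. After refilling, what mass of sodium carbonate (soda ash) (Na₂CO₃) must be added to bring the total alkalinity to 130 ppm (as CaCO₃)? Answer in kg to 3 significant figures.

Volume: 588 m³ = 588,000 L.
After draining 31% and refilling: 173 × 0.69 + 4 × 0.31 = 120.61 ppm.
Deficit to target: 130 − 120.61 = 9.39 mg/L.
As CaCO₃: 9.39 mg/L × 588,000 L = 5521 g; ÷ 50 g/eq ÷ 2 = 55.21 mol Na₂CO₃.
Mass: 55.21 × 106 = 5853 g.

5.85 kg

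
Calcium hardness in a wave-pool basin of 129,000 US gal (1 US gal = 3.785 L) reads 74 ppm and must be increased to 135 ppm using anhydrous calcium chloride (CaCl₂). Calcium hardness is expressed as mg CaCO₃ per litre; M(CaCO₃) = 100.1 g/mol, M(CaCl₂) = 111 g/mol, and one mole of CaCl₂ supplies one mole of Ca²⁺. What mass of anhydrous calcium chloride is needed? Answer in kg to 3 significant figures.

33.0 kg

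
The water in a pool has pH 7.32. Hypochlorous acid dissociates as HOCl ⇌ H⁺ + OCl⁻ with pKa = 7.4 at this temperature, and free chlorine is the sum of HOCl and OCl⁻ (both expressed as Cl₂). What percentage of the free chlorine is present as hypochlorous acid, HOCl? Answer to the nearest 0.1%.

[OCl⁻]/[HOCl] = 10^(pH − pKa) = 10^(7.32 − 7.4) = 10^-0.08 = 0.8318.
Fraction as HOCl = 1 / (1 + 0.8318) = 0.5459.

54.6%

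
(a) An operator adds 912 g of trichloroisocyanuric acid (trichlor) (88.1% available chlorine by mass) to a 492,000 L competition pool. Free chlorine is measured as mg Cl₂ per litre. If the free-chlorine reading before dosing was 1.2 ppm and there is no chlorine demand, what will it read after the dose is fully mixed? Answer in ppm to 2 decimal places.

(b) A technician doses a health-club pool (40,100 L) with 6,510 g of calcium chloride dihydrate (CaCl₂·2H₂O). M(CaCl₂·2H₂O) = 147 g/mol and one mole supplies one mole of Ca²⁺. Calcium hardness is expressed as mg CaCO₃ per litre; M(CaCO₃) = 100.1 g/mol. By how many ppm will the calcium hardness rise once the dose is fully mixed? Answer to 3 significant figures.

(a) Available chlorine delivered: 912 g × 0.881 = 803.5 g as Cl₂.
(a) Concentration rise: 803.5 g / 492,000 L = 1.633 mg/L = 1.63 ppm.
(a) Final FC: 1.2 + 1.63 = 2.83 ppm.

(b) Moles of Ca²⁺: 6,510 g ÷ 147 g/mol = 44.29 mol.
(b) As CaCO₃: 44.29 mol × 100.1 g/mol = 4433 g.
(b) Rise: 4433 g / 40,100 L × 1000 = 110.5 mg/L.

(a) 2.83 ppm; (b) 111 ppm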